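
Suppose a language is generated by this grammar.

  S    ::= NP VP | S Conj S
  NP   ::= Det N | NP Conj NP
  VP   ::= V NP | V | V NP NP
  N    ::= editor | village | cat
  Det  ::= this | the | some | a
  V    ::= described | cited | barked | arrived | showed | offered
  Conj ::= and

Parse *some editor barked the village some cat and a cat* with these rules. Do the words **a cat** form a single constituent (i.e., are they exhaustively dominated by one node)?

[S [NP [Det some] [N editor]] [VP [V barked] [NP [Det the] [N village]] [NP [NP [Det some] [N cat]] [Conj and] [NP [Det a] [N cat]]]]]
The words 'a cat' are exhaustively dominated by a single NP node (built by NP → Det N), so they form a constituent.

Yes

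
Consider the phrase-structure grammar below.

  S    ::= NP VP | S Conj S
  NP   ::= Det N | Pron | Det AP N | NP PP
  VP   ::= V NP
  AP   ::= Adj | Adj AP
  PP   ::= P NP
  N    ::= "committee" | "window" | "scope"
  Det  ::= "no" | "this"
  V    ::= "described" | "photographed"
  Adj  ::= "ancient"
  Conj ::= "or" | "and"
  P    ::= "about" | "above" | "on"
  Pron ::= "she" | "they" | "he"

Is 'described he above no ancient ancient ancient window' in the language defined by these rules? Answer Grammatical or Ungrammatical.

For S → NP VP, no prefix of the string parses as an NP. The alternative S rule S → S Conj S likewise has no satisfying split.

Ungrammatical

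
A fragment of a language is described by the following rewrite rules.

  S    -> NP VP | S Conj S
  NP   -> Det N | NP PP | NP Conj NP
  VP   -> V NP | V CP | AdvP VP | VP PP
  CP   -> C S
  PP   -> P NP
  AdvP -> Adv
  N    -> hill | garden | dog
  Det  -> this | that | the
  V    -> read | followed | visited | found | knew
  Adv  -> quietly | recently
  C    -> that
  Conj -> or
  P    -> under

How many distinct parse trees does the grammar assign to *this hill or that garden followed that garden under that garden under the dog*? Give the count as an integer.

5

Two of the 5 distinct bracketings:
[S [NP [NP [Det this] [N hill]] [Conj or] [NP [Det that] [N garden]]] [VP [V followed] [NP [NP [Det that] [N garden]] [PP [P under] [NP [NP [Det that] [N garden]] [PP [P under] [NP [Det the] [N dog]]]]]]]]
[S [NP [NP [Det this] [N hill]] [Conj or] [NP [Det that] [N garden]]] [VP [V followed] [NP [NP [NP [Det that] [N garden]] [PP [P under] [NP [Det that] [N garden]]]] [PP [P under] [NP [Det the] [N dog]]]]]]
The trees differ in how a recursive rule is bracketed over the same span.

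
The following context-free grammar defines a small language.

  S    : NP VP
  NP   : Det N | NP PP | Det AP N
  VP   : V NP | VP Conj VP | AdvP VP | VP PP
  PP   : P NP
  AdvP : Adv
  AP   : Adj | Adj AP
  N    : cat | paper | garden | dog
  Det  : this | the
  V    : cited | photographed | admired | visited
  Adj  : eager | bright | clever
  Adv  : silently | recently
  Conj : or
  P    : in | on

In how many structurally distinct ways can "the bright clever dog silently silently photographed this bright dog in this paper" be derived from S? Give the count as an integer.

Two of the 4 distinct bracketings:
[S [NP [Det the] [AP [Adj bright] [AP [Adj clever]]] [N dog]] [VP [AdvP [Adv silently]] [VP [AdvP [Adv silently]] [VP [V photographed] [NP [NP [Det this] [AP [Adj bright]] [N dog]] [PP [P in] [NP [Det this] [N paper]]]]]]]]
[S [NP [Det the] [AP [Adj bright] [AP [Adj clever]]] [N dog]] [VP [AdvP [Adv silently]] [VP [AdvP [Adv silently]] [VP [VP [V photographed] [NP [Det this] [AP [Adj bright]] [N dog]]] [PP [P in] [NP [Det this] [N paper]]]]]]]
The difference turns on whether NP → NP PP is used at the relevant span, versus an alternative expansion of NP.

4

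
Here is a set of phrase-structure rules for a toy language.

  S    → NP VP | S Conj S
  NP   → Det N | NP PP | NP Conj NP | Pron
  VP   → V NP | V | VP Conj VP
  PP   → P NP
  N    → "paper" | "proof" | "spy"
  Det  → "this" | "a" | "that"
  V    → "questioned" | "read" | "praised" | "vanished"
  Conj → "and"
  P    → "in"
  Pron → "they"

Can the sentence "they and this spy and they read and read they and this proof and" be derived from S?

For S → NP VP, every NP-prefix leaves a non-VP remainder: after 'they' the remainder is not a VP; after 'they and this spy' the remainder is not a VP; after 'they and this spy and they' the remainder is not a VP. The alternative S rule S → S Conj S likewise has no satisfying split.

Ungrammatical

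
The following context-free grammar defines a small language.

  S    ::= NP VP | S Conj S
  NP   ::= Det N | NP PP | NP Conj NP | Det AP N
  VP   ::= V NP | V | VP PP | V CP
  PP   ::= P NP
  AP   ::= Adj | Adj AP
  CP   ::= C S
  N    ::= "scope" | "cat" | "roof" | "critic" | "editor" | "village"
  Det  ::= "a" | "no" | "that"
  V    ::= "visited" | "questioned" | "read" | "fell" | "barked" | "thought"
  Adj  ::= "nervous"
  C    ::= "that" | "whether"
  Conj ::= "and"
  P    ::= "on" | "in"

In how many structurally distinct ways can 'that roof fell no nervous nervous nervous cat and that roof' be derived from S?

[S [NP [Det that] [N roof]] [VP [V fell] [NP [NP [Det no] [AP [Adj nervous] [AP [Adj nervous] [AP [Adj nervous]]]] [N cat]] [Conj and] [NP [Det that] [N roof]]]]]
No rule offers an alternative attachment or grouping for any span, so this is the only derivation.

1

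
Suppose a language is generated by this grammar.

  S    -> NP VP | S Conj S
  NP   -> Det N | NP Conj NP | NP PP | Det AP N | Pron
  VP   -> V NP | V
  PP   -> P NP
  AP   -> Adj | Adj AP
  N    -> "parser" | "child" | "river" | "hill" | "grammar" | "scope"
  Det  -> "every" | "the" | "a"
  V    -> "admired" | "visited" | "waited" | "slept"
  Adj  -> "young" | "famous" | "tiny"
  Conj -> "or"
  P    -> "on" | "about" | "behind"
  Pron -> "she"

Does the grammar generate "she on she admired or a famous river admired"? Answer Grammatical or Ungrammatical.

Grammatical

S
  S
    NP
      NP
        Pron: she
      PP
        P: on
        NP
          Pron: she
    VP
      V: admired
  Conj: or
  S
    NP
      Det: a
      AP
        Adj: famous
      N: river
    VP
      V: admired
Each bracket corresponds to one application of a listed rule, so the string is derivable from S.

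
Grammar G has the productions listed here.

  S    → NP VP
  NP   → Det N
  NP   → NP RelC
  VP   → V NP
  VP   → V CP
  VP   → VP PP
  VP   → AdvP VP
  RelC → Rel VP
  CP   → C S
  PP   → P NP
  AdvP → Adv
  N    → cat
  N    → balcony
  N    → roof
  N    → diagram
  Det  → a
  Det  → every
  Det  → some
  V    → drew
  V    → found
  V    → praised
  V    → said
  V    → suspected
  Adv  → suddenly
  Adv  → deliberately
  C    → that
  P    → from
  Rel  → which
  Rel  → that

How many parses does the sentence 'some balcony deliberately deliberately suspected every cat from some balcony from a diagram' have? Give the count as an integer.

Two of the 6 distinct bracketings:
[S [NP [Det some] [N balcony]] [VP [VP [VP [AdvP [Adv deliberately]] [VP [AdvP [Adv deliberately]] [VP [V suspected] [NP [Det every] [N cat]]]]] [PP [P from] [NP [Det some] [N balcony]]]] [PP [P from] [NP [Det a] [N diagram]]]]]
[S [NP [Det some] [N balcony]] [VP [VP [AdvP [Adv deliberately]] [VP [VP [AdvP [Adv deliberately]] [VP [V suspected] [NP [Det every] [N cat]]]] [PP [P from] [NP [Det some] [N balcony]]]]] [PP [P from] [NP [Det a] [N diagram]]]]]
The trees differ in how a recursive rule is bracketed over the same span.

6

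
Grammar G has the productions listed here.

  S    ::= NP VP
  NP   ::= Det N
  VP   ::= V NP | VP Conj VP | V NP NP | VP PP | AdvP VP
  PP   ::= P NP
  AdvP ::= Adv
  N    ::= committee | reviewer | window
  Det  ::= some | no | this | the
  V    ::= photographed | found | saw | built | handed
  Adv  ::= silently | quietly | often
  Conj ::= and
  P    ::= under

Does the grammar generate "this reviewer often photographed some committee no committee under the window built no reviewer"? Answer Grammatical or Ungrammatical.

For S → NP VP, the only prefix that parses as NP is 'this reviewer', but the remainder 'often photographed some committee no committee under the window built no reviewer' is not a VP under these rules.

Ungrammatical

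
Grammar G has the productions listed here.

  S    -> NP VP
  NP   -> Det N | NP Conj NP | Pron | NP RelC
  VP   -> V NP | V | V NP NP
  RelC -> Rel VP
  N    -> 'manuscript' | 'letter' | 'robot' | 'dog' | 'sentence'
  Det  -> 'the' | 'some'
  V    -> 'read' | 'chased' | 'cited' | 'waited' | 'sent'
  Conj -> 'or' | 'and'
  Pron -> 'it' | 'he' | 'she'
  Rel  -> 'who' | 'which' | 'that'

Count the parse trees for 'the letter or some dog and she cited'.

2

The two bracketings:
[S [NP [NP [Det the] [N letter]] [Conj or] [NP [NP [Det some] [N dog]] [Conj and] [NP [Pron she]]]] [VP [V cited]]]
[S [NP [NP [NP [Det the] [N letter]] [Conj or] [NP [Det some] [N dog]]] [Conj and] [NP [Pron she]]] [VP [V cited]]]
The trees differ in how a recursive rule is bracketed over the same span.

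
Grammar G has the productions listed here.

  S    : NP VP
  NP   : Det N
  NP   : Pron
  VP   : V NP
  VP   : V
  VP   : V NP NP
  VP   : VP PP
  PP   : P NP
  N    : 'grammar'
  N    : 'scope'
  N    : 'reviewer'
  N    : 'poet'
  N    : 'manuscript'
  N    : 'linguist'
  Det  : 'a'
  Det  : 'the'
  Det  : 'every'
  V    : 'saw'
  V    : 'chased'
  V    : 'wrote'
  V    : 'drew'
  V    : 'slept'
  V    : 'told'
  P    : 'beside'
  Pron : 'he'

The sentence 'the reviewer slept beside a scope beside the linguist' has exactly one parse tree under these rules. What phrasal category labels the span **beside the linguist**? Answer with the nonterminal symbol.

S
  NP
    Det: the
    N: reviewer
  VP
    VP
      VP
        V: slept
      PP
        P: beside
        NP
          Det: a
          N: scope
    PP
      P: beside
      NP
        Det: the
        N: linguist
The span 'beside the linguist' is the PP node built by PP → P NP.

PP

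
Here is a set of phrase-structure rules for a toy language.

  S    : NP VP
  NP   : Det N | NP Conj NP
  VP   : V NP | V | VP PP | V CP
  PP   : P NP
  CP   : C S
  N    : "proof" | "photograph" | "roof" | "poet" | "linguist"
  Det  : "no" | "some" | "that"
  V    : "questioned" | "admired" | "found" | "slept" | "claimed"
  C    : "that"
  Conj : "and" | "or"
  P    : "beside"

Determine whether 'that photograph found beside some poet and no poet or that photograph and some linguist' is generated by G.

[S [NP [Det that] [N photograph]] [VP [VP [V found]] [PP [P beside] [NP [NP [Det some] [N poet]] [Conj and] [NP [NP [Det no] [N poet]] [Conj or] [NP [NP [Det that] [N photograph]] [Conj and] [NP [Det some] [N linguist]]]]]]]]
Each bracket corresponds to one application of a listed rule, so the string is derivable from S.

Grammatical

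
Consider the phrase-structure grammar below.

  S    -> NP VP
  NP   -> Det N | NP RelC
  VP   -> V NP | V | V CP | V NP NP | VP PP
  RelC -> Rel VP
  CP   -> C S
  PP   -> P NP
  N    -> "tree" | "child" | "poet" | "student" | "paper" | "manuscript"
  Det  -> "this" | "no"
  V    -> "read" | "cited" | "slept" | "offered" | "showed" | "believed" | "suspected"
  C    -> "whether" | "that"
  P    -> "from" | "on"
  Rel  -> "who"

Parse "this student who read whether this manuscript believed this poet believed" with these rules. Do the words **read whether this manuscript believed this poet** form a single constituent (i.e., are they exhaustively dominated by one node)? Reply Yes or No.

[S [NP [NP [Det this] [N student]] [RelC [Rel who] [VP [V read] [CP [C whether] [S [NP [Det this] [N manuscript]] [VP [V believed] [NP [Det this] [N poet]]]]]]]] [VP [V believed]]]
The words 'read whether this manuscript believed this poet' are exhaustively dominated by a single VP node (built by VP → V CP), so they form a constituent.

Yes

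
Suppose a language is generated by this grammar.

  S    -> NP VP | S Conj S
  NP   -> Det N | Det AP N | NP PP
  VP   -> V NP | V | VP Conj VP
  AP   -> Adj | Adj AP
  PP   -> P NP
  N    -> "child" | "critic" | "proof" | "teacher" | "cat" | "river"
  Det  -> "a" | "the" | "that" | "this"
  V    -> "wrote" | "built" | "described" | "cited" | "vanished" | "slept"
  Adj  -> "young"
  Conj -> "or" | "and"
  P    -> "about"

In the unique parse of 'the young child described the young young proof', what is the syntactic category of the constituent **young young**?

[S [NP [Det the] [AP [Adj young]] [N child]] [VP [V described] [NP [Det the] [AP [Adj young] [AP [Adj young]]] [N proof]]]]
The span 'young young' is the AP node built by AP → Adj AP.

AP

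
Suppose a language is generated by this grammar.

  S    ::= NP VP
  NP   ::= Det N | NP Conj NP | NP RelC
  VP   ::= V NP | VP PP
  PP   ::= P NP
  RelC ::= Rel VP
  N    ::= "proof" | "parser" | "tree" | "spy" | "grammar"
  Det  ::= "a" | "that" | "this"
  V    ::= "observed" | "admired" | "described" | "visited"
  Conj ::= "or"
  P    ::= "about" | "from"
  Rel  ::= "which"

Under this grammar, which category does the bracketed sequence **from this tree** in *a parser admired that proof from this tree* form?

S
  NP
    Det: a
    N: parser
  VP
    VP
      V: admired
      NP
        Det: that
        N: proof
    PP
      P: from
      NP
        Det: this
        N: tree
The span 'from this tree' is the PP node built by PP → P NP.

PP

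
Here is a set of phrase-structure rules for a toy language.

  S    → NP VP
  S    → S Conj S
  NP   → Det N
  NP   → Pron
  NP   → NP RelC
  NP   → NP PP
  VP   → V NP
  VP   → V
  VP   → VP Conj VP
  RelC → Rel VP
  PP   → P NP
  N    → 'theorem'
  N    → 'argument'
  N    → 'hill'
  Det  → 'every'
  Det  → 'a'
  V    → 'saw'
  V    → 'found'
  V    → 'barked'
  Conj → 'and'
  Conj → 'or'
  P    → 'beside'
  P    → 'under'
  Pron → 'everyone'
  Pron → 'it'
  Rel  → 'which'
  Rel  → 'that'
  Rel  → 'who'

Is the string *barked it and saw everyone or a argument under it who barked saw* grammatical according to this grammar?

Ungrammatical

For S → NP VP, no prefix of the string parses as an NP. The alternative S rule S → S Conj S likewise has no satisfying split.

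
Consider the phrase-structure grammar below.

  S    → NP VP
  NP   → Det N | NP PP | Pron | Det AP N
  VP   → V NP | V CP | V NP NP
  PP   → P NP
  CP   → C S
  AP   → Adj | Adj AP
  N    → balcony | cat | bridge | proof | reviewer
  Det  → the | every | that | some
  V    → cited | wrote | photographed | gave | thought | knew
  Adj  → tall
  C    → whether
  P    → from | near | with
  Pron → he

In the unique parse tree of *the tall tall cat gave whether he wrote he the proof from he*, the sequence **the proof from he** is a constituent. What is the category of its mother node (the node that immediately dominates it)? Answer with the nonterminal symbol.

VP

[S [NP [Det the] [AP [Adj tall] [AP [Adj tall]]] [N cat]] [VP [V gave] [CP [C whether] [S [NP [Pron he]] [VP [V wrote] [NP [Pron he]] [NP [NP [Det the] [N proof]] [PP [P from] [NP [Pron he]]]]]]]]]
The span 'the proof from he' is the NP node built by NP → NP PP.
Its mother is the VP built by VP → V NP NP.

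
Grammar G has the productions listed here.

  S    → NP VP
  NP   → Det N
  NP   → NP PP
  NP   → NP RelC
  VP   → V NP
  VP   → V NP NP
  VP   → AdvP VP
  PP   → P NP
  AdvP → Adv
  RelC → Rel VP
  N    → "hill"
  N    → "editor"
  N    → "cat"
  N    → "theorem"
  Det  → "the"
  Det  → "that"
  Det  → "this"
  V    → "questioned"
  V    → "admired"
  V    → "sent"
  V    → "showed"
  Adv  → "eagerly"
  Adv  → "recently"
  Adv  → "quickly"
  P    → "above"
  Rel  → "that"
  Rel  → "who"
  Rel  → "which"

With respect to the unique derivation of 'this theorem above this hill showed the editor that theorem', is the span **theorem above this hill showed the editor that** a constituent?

[S [NP [NP [Det this] [N theorem]] [PP [P above] [NP [Det this] [N hill]]]] [VP [V showed] [NP [Det the] [N editor]] [NP [Det that] [N theorem]]]]
The smallest constituent containing 'theorem above this hill showed the editor that' is the S spanning 'this theorem above this hill showed the editor that theorem'; no single node in the tree dominates exactly the given words.

No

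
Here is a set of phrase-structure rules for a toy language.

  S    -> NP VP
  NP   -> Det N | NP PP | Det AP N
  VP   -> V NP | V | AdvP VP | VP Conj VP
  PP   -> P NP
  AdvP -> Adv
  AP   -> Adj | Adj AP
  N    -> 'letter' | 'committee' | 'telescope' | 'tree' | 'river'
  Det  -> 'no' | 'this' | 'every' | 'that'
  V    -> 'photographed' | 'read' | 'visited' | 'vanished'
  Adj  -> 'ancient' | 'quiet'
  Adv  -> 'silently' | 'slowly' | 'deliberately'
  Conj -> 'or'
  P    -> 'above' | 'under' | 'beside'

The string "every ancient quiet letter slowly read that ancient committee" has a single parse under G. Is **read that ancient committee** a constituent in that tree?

[S [NP [Det every] [AP [Adj ancient] [AP [Adj quiet]]] [N letter]] [VP [AdvP [Adv slowly]] [VP [V read] [NP [Det that] [AP [Adj ancient]] [N committee]]]]]
The words 'read that ancient committee' are exhaustively dominated by a single VP node (built by VP → V NP), so they form a constituent.

Yes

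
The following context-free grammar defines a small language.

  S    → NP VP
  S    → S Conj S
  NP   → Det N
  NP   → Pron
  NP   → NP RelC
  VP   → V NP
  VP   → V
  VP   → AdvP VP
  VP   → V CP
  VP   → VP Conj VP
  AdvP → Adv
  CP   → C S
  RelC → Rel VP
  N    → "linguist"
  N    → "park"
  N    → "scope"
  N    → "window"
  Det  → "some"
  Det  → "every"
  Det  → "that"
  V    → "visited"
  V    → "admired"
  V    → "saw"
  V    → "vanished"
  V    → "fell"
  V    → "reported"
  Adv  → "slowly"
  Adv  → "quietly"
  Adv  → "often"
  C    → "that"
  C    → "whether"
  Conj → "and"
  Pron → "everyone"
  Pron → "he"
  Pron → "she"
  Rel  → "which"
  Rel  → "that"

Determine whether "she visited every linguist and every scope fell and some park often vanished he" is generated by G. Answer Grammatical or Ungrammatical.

Grammatical

S
  S
    NP
      Pron: she
    VP
      V: visited
      NP
        Det: every
        N: linguist
  Conj: and
  S
    S
      NP
        Det: every
        N: scope
      VP
        V: fell
    Conj: and
    S
      NP
        Det: some
        N: park
      VP
        AdvP
          Adv: often
        VP
          V: vanished
          NP
            Pron: he
Each bracket corresponds to one application of a listed rule, so the string is derivable from S.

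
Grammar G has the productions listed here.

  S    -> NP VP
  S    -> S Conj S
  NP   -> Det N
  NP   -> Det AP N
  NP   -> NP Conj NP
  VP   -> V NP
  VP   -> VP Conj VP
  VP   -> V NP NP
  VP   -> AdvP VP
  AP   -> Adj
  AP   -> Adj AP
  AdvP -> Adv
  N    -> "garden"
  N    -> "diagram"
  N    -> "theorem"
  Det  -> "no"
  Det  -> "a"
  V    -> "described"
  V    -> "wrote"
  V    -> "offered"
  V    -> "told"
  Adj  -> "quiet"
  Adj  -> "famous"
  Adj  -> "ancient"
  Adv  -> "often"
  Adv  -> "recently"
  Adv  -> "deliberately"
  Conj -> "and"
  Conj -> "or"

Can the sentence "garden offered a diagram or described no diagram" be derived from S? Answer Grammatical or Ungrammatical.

Ungrammatical

For S → NP VP, no prefix of the string parses as an NP. The alternative S rule S → S Conj S likewise has no satisfying split.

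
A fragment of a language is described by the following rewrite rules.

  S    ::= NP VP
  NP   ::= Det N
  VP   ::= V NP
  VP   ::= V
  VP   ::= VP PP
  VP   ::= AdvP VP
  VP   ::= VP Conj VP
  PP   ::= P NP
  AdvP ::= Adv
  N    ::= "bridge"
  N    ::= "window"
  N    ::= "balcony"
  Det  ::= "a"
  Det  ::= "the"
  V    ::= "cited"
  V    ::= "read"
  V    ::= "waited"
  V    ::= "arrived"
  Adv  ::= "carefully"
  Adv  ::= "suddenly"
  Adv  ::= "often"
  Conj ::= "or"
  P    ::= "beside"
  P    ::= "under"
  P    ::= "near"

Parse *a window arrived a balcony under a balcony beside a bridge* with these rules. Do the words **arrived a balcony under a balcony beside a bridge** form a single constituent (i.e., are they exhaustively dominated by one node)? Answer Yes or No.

Yes

[S [NP [Det a] [N window]] [VP [VP [VP [V arrived] [NP [Det a] [N balcony]]] [PP [P under] [NP [Det a] [N balcony]]]] [PP [P beside] [NP [Det a] [N bridge]]]]]
The words 'arrived a balcony under a balcony beside a bridge' are exhaustively dominated by a single VP node (built by VP → VP PP), so they form a constituent.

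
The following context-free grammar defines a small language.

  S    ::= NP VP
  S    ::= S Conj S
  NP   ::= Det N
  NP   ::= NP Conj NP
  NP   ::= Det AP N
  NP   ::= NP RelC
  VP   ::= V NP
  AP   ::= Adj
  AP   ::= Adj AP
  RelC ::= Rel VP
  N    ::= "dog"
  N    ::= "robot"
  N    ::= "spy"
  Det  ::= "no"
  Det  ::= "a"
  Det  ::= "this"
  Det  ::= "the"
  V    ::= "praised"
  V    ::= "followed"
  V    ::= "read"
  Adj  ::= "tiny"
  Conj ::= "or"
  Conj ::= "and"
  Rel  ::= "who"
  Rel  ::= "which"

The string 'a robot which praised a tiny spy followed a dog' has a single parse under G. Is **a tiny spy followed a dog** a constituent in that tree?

[S [NP [NP [Det a] [N robot]] [RelC [Rel which] [VP [V praised] [NP [Det a] [AP [Adj tiny]] [N spy]]]]] [VP [V followed] [NP [Det a] [N dog]]]]
The smallest constituent containing 'a tiny spy followed a dog' is the S spanning 'a robot which praised a tiny spy followed a dog'; no single node in the tree dominates exactly the given words.

No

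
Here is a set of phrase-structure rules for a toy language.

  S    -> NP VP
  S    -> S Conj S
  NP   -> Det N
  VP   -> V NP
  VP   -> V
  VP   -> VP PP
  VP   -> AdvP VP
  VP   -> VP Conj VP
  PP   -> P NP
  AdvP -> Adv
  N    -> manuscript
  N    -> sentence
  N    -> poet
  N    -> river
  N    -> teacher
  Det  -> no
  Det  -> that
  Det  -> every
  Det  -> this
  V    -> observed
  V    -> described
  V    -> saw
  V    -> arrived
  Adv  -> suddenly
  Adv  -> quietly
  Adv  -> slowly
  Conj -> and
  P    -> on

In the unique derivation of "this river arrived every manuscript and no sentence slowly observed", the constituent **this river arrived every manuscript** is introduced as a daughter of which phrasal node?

[S [S [NP [Det this] [N river]] [VP [V arrived] [NP [Det every] [N manuscript]]]] [Conj and] [S [NP [Det no] [N sentence]] [VP [AdvP [Adv slowly]] [VP [V observed]]]]]
The span 'this river arrived every manuscript' is the S node built by S → NP VP.
Its mother is the S built by S → S Conj S.

S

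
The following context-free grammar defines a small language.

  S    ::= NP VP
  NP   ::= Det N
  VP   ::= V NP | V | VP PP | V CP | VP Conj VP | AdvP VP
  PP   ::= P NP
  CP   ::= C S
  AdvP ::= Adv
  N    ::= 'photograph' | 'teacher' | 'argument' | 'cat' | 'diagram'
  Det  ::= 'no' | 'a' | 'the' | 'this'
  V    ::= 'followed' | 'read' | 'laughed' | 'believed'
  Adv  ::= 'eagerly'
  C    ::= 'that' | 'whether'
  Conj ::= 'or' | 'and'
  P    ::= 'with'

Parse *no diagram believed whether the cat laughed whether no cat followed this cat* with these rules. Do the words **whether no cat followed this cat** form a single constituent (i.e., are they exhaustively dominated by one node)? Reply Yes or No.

[S [NP [Det no] [N diagram]] [VP [V believed] [CP [C whether] [S [NP [Det the] [N cat]] [VP [V laughed] [CP [C whether] [S [NP [Det no] [N cat]] [VP [V followed] [NP [Det this] [N cat]]]]]]]]]]
The words 'whether no cat followed this cat' are exhaustively dominated by a single CP node (built by CP → C S), so they form a constituent.

Yes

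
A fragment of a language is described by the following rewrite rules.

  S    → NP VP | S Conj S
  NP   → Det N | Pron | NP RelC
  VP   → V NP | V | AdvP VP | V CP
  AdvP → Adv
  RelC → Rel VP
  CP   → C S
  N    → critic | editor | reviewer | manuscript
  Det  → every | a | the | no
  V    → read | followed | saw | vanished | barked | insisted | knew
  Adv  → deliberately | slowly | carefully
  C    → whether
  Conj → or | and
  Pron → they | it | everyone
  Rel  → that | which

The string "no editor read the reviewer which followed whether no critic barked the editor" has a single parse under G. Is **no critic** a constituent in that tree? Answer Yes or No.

[S [NP [Det no] [N editor]] [VP [V read] [NP [NP [Det the] [N reviewer]] [RelC [Rel which] [VP [V followed] [CP [C whether] [S [NP [Det no] [N critic]] [VP [V barked] [NP [Det the] [N editor]]]]]]]]]]
The words 'no critic' are exhaustively dominated by a single NP node (built by NP → Det N), so they form a constituent.

Yes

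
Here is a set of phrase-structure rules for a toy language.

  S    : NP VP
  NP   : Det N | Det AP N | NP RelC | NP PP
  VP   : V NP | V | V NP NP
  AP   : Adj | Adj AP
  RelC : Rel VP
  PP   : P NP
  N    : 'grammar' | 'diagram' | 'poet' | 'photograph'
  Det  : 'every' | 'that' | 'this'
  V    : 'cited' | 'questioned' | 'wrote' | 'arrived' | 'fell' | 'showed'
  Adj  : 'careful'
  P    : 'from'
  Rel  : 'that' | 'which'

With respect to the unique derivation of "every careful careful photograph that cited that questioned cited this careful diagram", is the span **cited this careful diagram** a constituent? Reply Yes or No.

Yes

[S [NP [NP [NP [Det every] [AP [Adj careful] [AP [Adj careful]]] [N photograph]] [RelC [Rel that] [VP [V cited]]]] [RelC [Rel that] [VP [V questioned]]]] [VP [V cited] [NP [Det this] [AP [Adj careful]] [N diagram]]]]
The words 'cited this careful diagram' are exhaustively dominated by a single VP node (built by VP → V NP), so they form a constituent.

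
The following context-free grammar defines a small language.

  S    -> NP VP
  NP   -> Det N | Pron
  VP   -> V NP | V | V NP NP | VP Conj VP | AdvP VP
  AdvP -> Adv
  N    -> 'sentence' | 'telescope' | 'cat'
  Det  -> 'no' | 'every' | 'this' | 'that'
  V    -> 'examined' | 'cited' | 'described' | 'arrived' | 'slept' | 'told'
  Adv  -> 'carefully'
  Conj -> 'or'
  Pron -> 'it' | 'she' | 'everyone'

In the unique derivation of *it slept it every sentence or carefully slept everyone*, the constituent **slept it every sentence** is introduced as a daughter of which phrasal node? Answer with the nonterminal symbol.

VP

S
  NP
    Pron: it
  VP
    VP
      V: slept
      NP
        Pron: it
      NP
        Det: every
        N: sentence
    Conj: or
    VP
      AdvP
        Adv: carefully
      VP
        V: slept
        NP
          Pron: everyone
The span 'slept it every sentence' is the VP node built by VP → V NP NP.
Its mother is the VP built by VP → VP Conj VP.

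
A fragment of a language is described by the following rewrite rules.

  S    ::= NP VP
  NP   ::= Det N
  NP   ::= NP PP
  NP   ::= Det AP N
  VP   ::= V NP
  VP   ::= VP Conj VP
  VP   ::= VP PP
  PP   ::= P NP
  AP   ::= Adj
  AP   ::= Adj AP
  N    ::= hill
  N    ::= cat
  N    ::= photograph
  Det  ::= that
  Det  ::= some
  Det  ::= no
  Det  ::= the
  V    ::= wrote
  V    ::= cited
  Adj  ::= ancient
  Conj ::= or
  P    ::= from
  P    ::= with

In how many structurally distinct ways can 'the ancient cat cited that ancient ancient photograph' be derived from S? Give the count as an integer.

[S [NP [Det the] [AP [Adj ancient]] [N cat]] [VP [V cited] [NP [Det that] [AP [Adj ancient] [AP [Adj ancient]]] [N photograph]]]]
No rule offers an alternative attachment or grouping for any span, so this is the only derivation.

1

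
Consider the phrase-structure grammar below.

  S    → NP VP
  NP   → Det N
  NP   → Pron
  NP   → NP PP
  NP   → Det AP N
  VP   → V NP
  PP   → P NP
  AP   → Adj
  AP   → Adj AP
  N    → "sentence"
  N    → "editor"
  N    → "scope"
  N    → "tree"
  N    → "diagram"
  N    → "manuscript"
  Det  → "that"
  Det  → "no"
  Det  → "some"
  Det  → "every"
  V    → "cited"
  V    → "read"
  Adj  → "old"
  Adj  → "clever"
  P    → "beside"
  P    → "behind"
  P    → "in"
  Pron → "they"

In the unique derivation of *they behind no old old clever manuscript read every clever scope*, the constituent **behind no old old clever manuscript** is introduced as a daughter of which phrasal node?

[S [NP [NP [Pron they]] [PP [P behind] [NP [Det no] [AP [Adj old] [AP [Adj old] [AP [Adj clever]]]] [N manuscript]]]] [VP [V read] [NP [Det every] [AP [Adj clever]] [N scope]]]]
The span 'behind no old old clever manuscript' is the PP node built by PP → P NP.
Its mother is the NP built by NP → NP PP.

NP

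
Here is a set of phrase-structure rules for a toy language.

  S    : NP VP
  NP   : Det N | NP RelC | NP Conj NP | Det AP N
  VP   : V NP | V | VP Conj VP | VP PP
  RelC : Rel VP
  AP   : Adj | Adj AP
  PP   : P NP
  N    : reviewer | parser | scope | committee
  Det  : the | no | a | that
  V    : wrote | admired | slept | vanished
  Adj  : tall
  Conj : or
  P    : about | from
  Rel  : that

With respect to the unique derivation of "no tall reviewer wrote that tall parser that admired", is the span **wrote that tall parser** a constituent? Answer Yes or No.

No

[S [NP [Det no] [AP [Adj tall]] [N reviewer]] [VP [V wrote] [NP [NP [Det that] [AP [Adj tall]] [N parser]] [RelC [Rel that] [VP [V admired]]]]]]
The smallest constituent containing 'wrote that tall parser' is the VP spanning 'wrote that tall parser that admired'; no single node in the tree dominates exactly the given words.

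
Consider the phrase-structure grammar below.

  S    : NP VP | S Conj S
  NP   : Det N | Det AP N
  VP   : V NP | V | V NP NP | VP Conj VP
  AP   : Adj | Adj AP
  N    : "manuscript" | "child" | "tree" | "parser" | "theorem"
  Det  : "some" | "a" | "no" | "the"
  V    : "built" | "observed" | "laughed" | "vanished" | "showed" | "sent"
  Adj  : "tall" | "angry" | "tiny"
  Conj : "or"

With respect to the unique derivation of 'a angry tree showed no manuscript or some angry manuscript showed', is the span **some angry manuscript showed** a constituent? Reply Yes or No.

Yes

[S [S [NP [Det a] [AP [Adj angry]] [N tree]] [VP [V showed] [NP [Det no] [N manuscript]]]] [Conj or] [S [NP [Det some] [AP [Adj angry]] [N manuscript]] [VP [V showed]]]]
The words 'some angry manuscript showed' are exhaustively dominated by a single S node (built by S → NP VP), so they form a constituent.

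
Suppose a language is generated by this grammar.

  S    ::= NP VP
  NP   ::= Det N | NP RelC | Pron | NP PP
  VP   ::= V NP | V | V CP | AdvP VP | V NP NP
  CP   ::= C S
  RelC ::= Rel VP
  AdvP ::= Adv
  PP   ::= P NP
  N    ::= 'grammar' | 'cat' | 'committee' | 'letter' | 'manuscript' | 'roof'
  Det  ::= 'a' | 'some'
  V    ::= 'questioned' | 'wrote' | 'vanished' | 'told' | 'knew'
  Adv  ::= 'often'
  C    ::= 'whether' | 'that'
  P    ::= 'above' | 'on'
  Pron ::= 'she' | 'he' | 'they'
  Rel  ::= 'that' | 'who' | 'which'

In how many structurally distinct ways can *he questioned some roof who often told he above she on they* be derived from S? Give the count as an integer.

Two of the 7 distinct bracketings:
[S [NP [Pron he]] [VP [V questioned] [NP [NP [Det some] [N roof]] [RelC [Rel who] [VP [AdvP [Adv often]] [VP [V told] [NP [NP [Pron he]] [PP [P above] [NP [NP [Pron she]] [PP [P on] [NP [Pron they]]]]]]]]]]]]
[S [NP [Pron he]] [VP [V questioned] [NP [NP [Det some] [N roof]] [RelC [Rel who] [VP [AdvP [Adv often]] [VP [V told] [NP [NP [NP [Pron he]] [PP [P above] [NP [Pron she]]]] [PP [P on] [NP [Pron they]]]]]]]]]]
The trees differ in how a recursive rule is bracketed over the same span.

7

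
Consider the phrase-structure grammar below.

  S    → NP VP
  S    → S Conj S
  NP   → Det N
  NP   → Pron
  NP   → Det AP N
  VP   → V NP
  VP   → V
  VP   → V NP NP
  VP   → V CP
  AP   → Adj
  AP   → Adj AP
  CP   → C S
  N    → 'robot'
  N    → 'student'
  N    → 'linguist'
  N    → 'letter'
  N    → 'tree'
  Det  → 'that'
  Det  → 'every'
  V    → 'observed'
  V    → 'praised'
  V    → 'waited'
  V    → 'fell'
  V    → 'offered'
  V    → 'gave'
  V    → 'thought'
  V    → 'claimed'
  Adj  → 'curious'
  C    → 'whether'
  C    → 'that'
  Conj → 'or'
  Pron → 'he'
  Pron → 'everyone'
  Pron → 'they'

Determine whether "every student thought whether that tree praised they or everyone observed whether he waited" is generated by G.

Grammatical

S
  NP
    Det: every
    N: student
  VP
    V: thought
    CP
      C: whether
      S
        S
          NP
            Det: that
            N: tree
          VP
            V: praised
            NP
              Pron: they
        Conj: or
        S
          NP
            Pron: everyone
          VP
            V: observed
            CP
              C: whether
              S
                NP
                  Pron: he
                VP
                  V: waited
The bracketing above is licensed at every node by one of the given productions, with S at the root.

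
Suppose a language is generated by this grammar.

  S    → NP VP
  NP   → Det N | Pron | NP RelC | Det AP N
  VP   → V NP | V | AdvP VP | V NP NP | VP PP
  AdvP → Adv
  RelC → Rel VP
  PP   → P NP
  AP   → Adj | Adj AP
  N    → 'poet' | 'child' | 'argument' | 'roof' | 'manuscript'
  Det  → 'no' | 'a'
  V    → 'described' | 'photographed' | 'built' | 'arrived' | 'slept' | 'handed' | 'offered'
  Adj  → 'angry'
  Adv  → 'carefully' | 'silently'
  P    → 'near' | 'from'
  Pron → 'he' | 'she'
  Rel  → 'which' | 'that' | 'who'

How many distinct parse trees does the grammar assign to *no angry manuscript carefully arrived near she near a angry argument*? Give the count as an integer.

3

Two of the 3 distinct bracketings:
[S [NP [Det no] [AP [Adj angry]] [N manuscript]] [VP [AdvP [Adv carefully]] [VP [VP [VP [V arrived]] [PP [P near] [NP [Pron she]]]] [PP [P near] [NP [Det a] [AP [Adj angry]] [N argument]]]]]]
[S [NP [Det no] [AP [Adj angry]] [N manuscript]] [VP [VP [AdvP [Adv carefully]] [VP [VP [V arrived]] [PP [P near] [NP [Pron she]]]]] [PP [P near] [NP [Det a] [AP [Adj angry]] [N argument]]]]]
The trees differ in how a recursive rule is bracketed over the same span.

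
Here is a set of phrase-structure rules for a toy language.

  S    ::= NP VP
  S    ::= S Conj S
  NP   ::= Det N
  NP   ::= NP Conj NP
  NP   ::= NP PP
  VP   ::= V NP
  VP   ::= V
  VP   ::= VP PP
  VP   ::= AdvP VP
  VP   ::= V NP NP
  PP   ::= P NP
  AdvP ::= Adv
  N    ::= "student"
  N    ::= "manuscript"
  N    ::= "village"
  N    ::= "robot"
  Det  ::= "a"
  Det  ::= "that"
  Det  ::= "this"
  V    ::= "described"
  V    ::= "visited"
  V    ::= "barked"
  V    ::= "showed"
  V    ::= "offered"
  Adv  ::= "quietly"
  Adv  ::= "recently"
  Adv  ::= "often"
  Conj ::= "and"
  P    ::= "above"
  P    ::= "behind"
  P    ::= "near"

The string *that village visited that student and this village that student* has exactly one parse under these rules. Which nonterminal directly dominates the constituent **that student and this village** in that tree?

[S [NP [Det that] [N village]] [VP [V visited] [NP [NP [Det that] [N student]] [Conj and] [NP [Det this] [N village]]] [NP [Det that] [N student]]]]
The span 'that student and this village' is the NP node built by NP → NP Conj NP.
Its mother is the VP built by VP → V NP NP.

VP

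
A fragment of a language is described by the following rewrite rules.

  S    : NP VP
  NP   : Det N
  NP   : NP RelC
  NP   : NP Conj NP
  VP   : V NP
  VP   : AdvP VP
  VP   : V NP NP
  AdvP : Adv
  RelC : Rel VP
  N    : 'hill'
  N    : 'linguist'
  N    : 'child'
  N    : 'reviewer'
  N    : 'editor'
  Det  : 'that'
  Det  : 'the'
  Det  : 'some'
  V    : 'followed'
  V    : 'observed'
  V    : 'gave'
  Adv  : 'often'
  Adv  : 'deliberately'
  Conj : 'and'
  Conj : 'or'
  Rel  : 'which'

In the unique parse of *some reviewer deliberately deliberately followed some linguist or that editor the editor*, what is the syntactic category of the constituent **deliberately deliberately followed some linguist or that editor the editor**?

[S [NP [Det some] [N reviewer]] [VP [AdvP [Adv deliberately]] [VP [AdvP [Adv deliberately]] [VP [V followed] [NP [NP [Det some] [N linguist]] [Conj or] [NP [Det that] [N editor]]] [NP [Det the] [N editor]]]]]]
The span 'deliberately deliberately followed some linguist or that editor the editor' is the VP node built by VP → AdvP VP.

VP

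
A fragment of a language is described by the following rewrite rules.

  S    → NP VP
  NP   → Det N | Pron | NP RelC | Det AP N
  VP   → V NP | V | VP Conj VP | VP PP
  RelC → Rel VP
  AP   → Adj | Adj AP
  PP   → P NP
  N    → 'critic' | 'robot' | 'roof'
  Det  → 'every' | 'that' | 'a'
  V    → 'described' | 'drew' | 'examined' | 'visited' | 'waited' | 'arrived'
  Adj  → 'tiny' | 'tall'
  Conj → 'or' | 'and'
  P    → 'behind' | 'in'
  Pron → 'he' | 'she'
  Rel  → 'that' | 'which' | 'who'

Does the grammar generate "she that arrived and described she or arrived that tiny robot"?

Ungrammatical

For S → NP VP, every NP-prefix leaves a non-VP remainder: after 'she' the remainder is not a VP; after 'she that arrived' the remainder is not a VP; after 'she that arrived and described' the remainder is not a VP (and 2 more).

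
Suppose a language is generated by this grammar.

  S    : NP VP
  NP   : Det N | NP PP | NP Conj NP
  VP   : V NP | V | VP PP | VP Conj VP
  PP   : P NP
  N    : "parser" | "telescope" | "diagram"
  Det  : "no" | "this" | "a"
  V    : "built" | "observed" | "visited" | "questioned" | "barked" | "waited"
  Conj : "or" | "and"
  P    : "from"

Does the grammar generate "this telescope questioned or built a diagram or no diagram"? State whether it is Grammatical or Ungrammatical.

Grammatical

[S [NP [Det this] [N telescope]] [VP [VP [V questioned]] [Conj or] [VP [V built] [NP [NP [Det a] [N diagram]] [Conj or] [NP [Det no] [N diagram]]]]]]
The bracketing above is licensed at every node by one of the given productions, with S at the root.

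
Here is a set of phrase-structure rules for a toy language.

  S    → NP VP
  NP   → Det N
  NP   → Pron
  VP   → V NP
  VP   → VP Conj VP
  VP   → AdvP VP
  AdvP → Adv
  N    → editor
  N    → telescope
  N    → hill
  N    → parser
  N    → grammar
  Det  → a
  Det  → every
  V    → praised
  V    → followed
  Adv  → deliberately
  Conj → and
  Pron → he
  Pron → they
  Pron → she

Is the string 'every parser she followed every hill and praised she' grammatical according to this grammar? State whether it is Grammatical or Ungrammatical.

An N word can never sit immediately before a Pron word in any string this grammar generates, so the substring 'parser she' rules out a derivation.

Ungrammatical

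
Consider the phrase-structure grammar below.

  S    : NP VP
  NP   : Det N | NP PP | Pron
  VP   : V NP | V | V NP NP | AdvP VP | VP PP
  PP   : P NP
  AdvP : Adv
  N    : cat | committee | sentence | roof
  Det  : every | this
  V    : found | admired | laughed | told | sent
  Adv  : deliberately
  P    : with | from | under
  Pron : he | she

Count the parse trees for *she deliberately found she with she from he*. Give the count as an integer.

9

Two of the 9 distinct bracketings:
[S [NP [Pron she]] [VP [AdvP [Adv deliberately]] [VP [V found] [NP [NP [Pron she]] [PP [P with] [NP [NP [Pron she]] [PP [P from] [NP [Pron he]]]]]]]]]
[S [NP [Pron she]] [VP [AdvP [Adv deliberately]] [VP [V found] [NP [NP [NP [Pron she]] [PP [P with] [NP [Pron she]]]] [PP [P from] [NP [Pron he]]]]]]]
The trees differ in how a recursive rule is bracketed over the same span.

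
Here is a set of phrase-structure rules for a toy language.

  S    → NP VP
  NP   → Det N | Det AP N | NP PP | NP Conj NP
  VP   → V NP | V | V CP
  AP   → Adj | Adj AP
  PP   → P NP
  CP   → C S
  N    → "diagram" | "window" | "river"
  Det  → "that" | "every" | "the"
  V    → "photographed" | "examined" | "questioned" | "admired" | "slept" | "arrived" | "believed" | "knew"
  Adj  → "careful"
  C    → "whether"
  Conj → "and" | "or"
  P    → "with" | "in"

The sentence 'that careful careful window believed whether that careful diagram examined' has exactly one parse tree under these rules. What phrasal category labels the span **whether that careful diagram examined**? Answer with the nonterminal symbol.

CP

[S [NP [Det that] [AP [Adj careful] [AP [Adj careful]]] [N window]] [VP [V believed] [CP [C whether] [S [NP [Det that] [AP [Adj careful]] [N diagram]] [VP [V examined]]]]]]
The span 'whether that careful diagram examined' is the CP node built by CP → C S.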